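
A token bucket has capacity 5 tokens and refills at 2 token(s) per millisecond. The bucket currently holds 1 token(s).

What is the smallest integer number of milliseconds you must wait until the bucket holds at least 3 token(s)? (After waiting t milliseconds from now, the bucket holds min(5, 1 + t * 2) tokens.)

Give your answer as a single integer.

Answer: 1

Derivation:
Need 1 + t * 2 >= 3, so t >= 2/2.
Smallest integer t = ceil(2/2) = 1.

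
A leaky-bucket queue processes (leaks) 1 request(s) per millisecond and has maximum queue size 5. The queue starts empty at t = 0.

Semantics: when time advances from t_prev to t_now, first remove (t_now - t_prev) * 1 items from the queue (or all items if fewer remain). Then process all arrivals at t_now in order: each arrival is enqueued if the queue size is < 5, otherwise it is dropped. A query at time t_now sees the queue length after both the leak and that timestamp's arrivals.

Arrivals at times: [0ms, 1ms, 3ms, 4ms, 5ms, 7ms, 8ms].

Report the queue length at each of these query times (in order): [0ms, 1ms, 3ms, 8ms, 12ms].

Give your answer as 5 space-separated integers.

Queue lengths at query times:
  query t=0ms: backlog = 1
  query t=1ms: backlog = 1
  query t=3ms: backlog = 1
  query t=8ms: backlog = 1
  query t=12ms: backlog = 0

Answer: 1 1 1 1 0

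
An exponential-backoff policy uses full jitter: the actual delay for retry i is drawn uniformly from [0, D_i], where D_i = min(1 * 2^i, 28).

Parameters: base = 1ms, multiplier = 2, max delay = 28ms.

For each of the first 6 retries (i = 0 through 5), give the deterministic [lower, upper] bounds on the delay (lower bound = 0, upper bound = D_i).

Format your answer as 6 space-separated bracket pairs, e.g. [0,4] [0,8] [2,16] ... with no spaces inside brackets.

Computing bounds per retry:
  i=0: D_i=min(1*2^0,28)=1, bounds=[0,1]
  i=1: D_i=min(1*2^1,28)=2, bounds=[0,2]
  i=2: D_i=min(1*2^2,28)=4, bounds=[0,4]
  i=3: D_i=min(1*2^3,28)=8, bounds=[0,8]
  i=4: D_i=min(1*2^4,28)=16, bounds=[0,16]
  i=5: D_i=min(1*2^5,28)=28, bounds=[0,28]

Answer: [0,1] [0,2] [0,4] [0,8] [0,16] [0,28]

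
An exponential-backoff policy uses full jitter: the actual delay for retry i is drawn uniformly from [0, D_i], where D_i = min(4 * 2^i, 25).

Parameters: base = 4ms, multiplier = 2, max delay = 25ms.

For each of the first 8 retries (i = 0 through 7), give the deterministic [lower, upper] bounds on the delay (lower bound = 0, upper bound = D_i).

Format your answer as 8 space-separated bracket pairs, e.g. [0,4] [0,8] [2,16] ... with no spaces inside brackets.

Answer: [0,4] [0,8] [0,16] [0,25] [0,25] [0,25] [0,25] [0,25]

Derivation:
Computing bounds per retry:
  i=0: D_i=min(4*2^0,25)=4, bounds=[0,4]
  i=1: D_i=min(4*2^1,25)=8, bounds=[0,8]
  i=2: D_i=min(4*2^2,25)=16, bounds=[0,16]
  i=3: D_i=min(4*2^3,25)=25, bounds=[0,25]
  i=4: D_i=min(4*2^4,25)=25, bounds=[0,25]
  i=5: D_i=min(4*2^5,25)=25, bounds=[0,25]
  i=6: D_i=min(4*2^6,25)=25, bounds=[0,25]
  i=7: D_i=min(4*2^7,25)=25, bounds=[0,25]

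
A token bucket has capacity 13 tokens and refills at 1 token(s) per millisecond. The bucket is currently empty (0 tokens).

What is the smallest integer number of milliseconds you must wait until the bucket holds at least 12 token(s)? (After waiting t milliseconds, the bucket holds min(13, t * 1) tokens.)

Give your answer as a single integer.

Need t * 1 >= 12, so t >= 12/1.
Smallest integer t = ceil(12/1) = 12.

Answer: 12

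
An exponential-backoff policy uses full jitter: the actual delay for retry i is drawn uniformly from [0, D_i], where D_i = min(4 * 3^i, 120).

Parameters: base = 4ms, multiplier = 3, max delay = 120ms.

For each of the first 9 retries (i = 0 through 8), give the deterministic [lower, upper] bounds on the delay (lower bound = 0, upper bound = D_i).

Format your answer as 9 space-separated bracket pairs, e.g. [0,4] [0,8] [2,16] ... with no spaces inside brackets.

Computing bounds per retry:
  i=0: D_i=min(4*3^0,120)=4, bounds=[0,4]
  i=1: D_i=min(4*3^1,120)=12, bounds=[0,12]
  i=2: D_i=min(4*3^2,120)=36, bounds=[0,36]
  i=3: D_i=min(4*3^3,120)=108, bounds=[0,108]
  i=4: D_i=min(4*3^4,120)=120, bounds=[0,120]
  i=5: D_i=min(4*3^5,120)=120, bounds=[0,120]
  i=6: D_i=min(4*3^6,120)=120, bounds=[0,120]
  i=7: D_i=min(4*3^7,120)=120, bounds=[0,120]
  i=8: D_i=min(4*3^8,120)=120, bounds=[0,120]

Answer: [0,4] [0,12] [0,36] [0,108] [0,120] [0,120] [0,120] [0,120] [0,120]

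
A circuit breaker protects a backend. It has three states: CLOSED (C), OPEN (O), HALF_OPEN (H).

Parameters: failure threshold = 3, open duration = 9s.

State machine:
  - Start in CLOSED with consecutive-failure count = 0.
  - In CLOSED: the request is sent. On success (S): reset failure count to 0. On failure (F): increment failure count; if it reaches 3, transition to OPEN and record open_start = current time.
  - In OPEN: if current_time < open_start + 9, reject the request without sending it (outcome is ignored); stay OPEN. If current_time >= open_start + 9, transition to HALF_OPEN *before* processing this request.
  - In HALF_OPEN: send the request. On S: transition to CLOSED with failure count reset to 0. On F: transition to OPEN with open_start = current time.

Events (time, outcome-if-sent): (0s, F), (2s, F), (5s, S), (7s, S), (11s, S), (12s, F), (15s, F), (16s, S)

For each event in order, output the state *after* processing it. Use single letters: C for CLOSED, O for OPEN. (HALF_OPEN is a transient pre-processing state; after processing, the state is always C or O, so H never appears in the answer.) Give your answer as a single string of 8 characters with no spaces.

Answer: CCCCCCCC

Derivation:
State after each event:
  event#1 t=0s outcome=F: state=CLOSED
  event#2 t=2s outcome=F: state=CLOSED
  event#3 t=5s outcome=S: state=CLOSED
  event#4 t=7s outcome=S: state=CLOSED
  event#5 t=11s outcome=S: state=CLOSED
  event#6 t=12s outcome=F: state=CLOSED
  event#7 t=15s outcome=F: state=CLOSED
  event#8 t=16s outcome=S: state=CLOSED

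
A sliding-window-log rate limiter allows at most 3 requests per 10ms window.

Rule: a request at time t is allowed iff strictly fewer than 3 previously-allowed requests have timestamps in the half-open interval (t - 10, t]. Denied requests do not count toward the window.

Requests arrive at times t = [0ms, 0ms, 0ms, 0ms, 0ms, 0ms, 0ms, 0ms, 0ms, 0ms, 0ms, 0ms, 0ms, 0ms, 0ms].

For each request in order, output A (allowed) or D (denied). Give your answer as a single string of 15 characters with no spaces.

Answer: AAADDDDDDDDDDDD

Derivation:
Tracking allowed requests in the window:
  req#1 t=0ms: ALLOW
  req#2 t=0ms: ALLOW
  req#3 t=0ms: ALLOW
  req#4 t=0ms: DENY
  req#5 t=0ms: DENY
  req#6 t=0ms: DENY
  req#7 t=0ms: DENY
  req#8 t=0ms: DENY
  req#9 t=0ms: DENY
  req#10 t=0ms: DENY
  req#11 t=0ms: DENY
  req#12 t=0ms: DENY
  req#13 t=0ms: DENY
  req#14 t=0ms: DENY
  req#15 t=0ms: DENY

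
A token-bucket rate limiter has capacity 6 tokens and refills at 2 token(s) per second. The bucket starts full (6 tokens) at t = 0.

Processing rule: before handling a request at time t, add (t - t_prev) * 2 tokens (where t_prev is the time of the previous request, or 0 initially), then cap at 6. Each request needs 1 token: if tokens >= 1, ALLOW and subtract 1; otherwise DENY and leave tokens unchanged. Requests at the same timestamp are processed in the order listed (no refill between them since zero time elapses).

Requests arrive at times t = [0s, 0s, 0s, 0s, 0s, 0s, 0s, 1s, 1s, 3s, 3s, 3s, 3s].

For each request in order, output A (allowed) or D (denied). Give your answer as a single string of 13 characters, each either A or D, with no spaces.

Answer: AAAAAADAAAAAA

Derivation:
Simulating step by step:
  req#1 t=0s: ALLOW
  req#2 t=0s: ALLOW
  req#3 t=0s: ALLOW
  req#4 t=0s: ALLOW
  req#5 t=0s: ALLOW
  req#6 t=0s: ALLOW
  req#7 t=0s: DENY
  req#8 t=1s: ALLOW
  req#9 t=1s: ALLOW
  req#10 t=3s: ALLOW
  req#11 t=3s: ALLOW
  req#12 t=3s: ALLOW
  req#13 t=3s: ALLOW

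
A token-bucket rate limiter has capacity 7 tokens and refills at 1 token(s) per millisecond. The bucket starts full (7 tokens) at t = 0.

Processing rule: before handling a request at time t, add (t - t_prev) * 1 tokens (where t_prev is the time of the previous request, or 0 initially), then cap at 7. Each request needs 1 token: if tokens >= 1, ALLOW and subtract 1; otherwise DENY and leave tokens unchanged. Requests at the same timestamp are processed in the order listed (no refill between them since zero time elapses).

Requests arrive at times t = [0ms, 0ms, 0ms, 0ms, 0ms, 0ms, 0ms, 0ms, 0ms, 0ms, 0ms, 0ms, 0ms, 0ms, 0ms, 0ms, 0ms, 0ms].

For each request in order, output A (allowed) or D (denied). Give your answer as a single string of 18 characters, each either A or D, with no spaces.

Simulating step by step:
  req#1 t=0ms: ALLOW
  req#2 t=0ms: ALLOW
  req#3 t=0ms: ALLOW
  req#4 t=0ms: ALLOW
  req#5 t=0ms: ALLOW
  req#6 t=0ms: ALLOW
  req#7 t=0ms: ALLOW
  req#8 t=0ms: DENY
  req#9 t=0ms: DENY
  req#10 t=0ms: DENY
  req#11 t=0ms: DENY
  req#12 t=0ms: DENY
  req#13 t=0ms: DENY
  req#14 t=0ms: DENY
  req#15 t=0ms: DENY
  req#16 t=0ms: DENY
  req#17 t=0ms: DENY
  req#18 t=0ms: DENY

Answer: AAAAAAADDDDDDDDDDD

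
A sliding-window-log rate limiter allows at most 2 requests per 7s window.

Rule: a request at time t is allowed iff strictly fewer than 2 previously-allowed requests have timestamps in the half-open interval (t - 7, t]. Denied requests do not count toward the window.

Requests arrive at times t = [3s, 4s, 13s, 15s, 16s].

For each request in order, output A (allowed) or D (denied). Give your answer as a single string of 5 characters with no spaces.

Answer: AAAAD

Derivation:
Tracking allowed requests in the window:
  req#1 t=3s: ALLOW
  req#2 t=4s: ALLOW
  req#3 t=13s: ALLOW
  req#4 t=15s: ALLOW
  req#5 t=16s: DENY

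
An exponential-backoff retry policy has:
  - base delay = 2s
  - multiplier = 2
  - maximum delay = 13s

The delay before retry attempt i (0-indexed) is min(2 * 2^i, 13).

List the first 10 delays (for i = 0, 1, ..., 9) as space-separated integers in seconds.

Answer: 2 4 8 13 13 13 13 13 13 13

Derivation:
Computing each delay:
  i=0: min(2*2^0, 13) = 2
  i=1: min(2*2^1, 13) = 4
  i=2: min(2*2^2, 13) = 8
  i=3: min(2*2^3, 13) = 13
  i=4: min(2*2^4, 13) = 13
  i=5: min(2*2^5, 13) = 13
  i=6: min(2*2^6, 13) = 13
  i=7: min(2*2^7, 13) = 13
  i=8: min(2*2^8, 13) = 13
  i=9: min(2*2^9, 13) = 13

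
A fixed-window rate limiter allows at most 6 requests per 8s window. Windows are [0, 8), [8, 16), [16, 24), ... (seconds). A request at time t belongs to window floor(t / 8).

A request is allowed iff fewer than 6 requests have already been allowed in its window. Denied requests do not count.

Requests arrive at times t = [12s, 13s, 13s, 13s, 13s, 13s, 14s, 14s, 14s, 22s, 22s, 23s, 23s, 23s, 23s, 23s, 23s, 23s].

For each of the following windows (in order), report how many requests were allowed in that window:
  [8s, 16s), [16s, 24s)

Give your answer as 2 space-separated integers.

Answer: 6 6

Derivation:
Processing requests:
  req#1 t=12s (window 1): ALLOW
  req#2 t=13s (window 1): ALLOW
  req#3 t=13s (window 1): ALLOW
  req#4 t=13s (window 1): ALLOW
  req#5 t=13s (window 1): ALLOW
  req#6 t=13s (window 1): ALLOW
  req#7 t=14s (window 1): DENY
  req#8 t=14s (window 1): DENY
  req#9 t=14s (window 1): DENY
  req#10 t=22s (window 2): ALLOW
  req#11 t=22s (window 2): ALLOW
  req#12 t=23s (window 2): ALLOW
  req#13 t=23s (window 2): ALLOW
  req#14 t=23s (window 2): ALLOW
  req#15 t=23s (window 2): ALLOW
  req#16 t=23s (window 2): DENY
  req#17 t=23s (window 2): DENY
  req#18 t=23s (window 2): DENY

Allowed counts by window: 6 6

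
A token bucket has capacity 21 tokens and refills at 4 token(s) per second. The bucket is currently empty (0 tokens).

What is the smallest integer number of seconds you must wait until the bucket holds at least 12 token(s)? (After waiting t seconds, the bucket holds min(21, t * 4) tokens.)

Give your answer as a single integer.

Answer: 3

Derivation:
Need t * 4 >= 12, so t >= 12/4.
Smallest integer t = ceil(12/4) = 3.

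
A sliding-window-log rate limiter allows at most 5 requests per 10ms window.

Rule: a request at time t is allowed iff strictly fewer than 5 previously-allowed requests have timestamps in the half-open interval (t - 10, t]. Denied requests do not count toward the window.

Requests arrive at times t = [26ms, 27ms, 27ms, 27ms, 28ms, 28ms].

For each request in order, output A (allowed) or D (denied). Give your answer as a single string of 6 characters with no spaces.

Tracking allowed requests in the window:
  req#1 t=26ms: ALLOW
  req#2 t=27ms: ALLOW
  req#3 t=27ms: ALLOW
  req#4 t=27ms: ALLOW
  req#5 t=28ms: ALLOW
  req#6 t=28ms: DENY

Answer: AAAAAD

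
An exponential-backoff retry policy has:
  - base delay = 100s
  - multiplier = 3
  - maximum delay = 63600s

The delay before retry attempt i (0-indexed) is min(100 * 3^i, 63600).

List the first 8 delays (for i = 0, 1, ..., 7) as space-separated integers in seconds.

Answer: 100 300 900 2700 8100 24300 63600 63600

Derivation:
Computing each delay:
  i=0: min(100*3^0, 63600) = 100
  i=1: min(100*3^1, 63600) = 300
  i=2: min(100*3^2, 63600) = 900
  i=3: min(100*3^3, 63600) = 2700
  i=4: min(100*3^4, 63600) = 8100
  i=5: min(100*3^5, 63600) = 24300
  i=6: min(100*3^6, 63600) = 63600
  i=7: min(100*3^7, 63600) = 63600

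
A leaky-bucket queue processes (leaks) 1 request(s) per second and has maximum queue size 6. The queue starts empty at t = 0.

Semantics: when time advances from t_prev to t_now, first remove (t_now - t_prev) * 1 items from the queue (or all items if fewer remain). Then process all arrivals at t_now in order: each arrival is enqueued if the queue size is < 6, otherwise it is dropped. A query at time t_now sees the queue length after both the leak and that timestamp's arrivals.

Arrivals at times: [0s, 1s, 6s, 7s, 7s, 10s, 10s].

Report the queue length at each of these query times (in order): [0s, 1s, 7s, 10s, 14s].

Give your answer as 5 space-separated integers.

Queue lengths at query times:
  query t=0s: backlog = 1
  query t=1s: backlog = 1
  query t=7s: backlog = 2
  query t=10s: backlog = 2
  query t=14s: backlog = 0

Answer: 1 1 2 2 0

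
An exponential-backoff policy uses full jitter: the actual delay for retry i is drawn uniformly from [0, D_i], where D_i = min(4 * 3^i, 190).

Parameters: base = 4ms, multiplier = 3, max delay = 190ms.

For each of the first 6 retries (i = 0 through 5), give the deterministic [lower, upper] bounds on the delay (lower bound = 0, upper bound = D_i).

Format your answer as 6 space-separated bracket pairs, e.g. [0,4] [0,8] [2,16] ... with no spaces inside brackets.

Computing bounds per retry:
  i=0: D_i=min(4*3^0,190)=4, bounds=[0,4]
  i=1: D_i=min(4*3^1,190)=12, bounds=[0,12]
  i=2: D_i=min(4*3^2,190)=36, bounds=[0,36]
  i=3: D_i=min(4*3^3,190)=108, bounds=[0,108]
  i=4: D_i=min(4*3^4,190)=190, bounds=[0,190]
  i=5: D_i=min(4*3^5,190)=190, bounds=[0,190]

Answer: [0,4] [0,12] [0,36] [0,108] [0,190] [0,190]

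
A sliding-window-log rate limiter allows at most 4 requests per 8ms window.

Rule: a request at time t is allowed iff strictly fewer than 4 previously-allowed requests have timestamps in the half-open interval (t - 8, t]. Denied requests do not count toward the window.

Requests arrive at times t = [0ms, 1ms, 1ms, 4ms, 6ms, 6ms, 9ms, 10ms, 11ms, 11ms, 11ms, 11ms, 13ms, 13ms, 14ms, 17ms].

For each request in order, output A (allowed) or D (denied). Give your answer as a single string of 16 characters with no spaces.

Tracking allowed requests in the window:
  req#1 t=0ms: ALLOW
  req#2 t=1ms: ALLOW
  req#3 t=1ms: ALLOW
  req#4 t=4ms: ALLOW
  req#5 t=6ms: DENY
  req#6 t=6ms: DENY
  req#7 t=9ms: ALLOW
  req#8 t=10ms: ALLOW
  req#9 t=11ms: ALLOW
  req#10 t=11ms: DENY
  req#11 t=11ms: DENY
  req#12 t=11ms: DENY
  req#13 t=13ms: ALLOW
  req#14 t=13ms: DENY
  req#15 t=14ms: DENY
  req#16 t=17ms: ALLOW

Answer: AAAADDAAADDDADDA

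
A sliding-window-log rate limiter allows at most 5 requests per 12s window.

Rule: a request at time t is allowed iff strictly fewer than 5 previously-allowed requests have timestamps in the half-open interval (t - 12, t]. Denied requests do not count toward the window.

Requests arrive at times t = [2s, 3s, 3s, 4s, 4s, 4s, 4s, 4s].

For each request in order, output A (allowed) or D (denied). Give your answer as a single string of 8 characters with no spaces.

Tracking allowed requests in the window:
  req#1 t=2s: ALLOW
  req#2 t=3s: ALLOW
  req#3 t=3s: ALLOW
  req#4 t=4s: ALLOW
  req#5 t=4s: ALLOW
  req#6 t=4s: DENY
  req#7 t=4s: DENY
  req#8 t=4s: DENY

Answer: AAAAADDD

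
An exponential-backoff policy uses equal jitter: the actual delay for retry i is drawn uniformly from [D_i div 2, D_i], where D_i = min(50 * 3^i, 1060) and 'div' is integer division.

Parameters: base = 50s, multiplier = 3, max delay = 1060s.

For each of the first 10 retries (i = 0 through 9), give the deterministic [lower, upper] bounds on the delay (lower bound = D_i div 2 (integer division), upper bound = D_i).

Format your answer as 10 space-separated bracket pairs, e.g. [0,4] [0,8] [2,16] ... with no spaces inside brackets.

Answer: [25,50] [75,150] [225,450] [530,1060] [530,1060] [530,1060] [530,1060] [530,1060] [530,1060] [530,1060]

Derivation:
Computing bounds per retry:
  i=0: D_i=min(50*3^0,1060)=50, bounds=[25,50]
  i=1: D_i=min(50*3^1,1060)=150, bounds=[75,150]
  i=2: D_i=min(50*3^2,1060)=450, bounds=[225,450]
  i=3: D_i=min(50*3^3,1060)=1060, bounds=[530,1060]
  i=4: D_i=min(50*3^4,1060)=1060, bounds=[530,1060]
  i=5: D_i=min(50*3^5,1060)=1060, bounds=[530,1060]
  i=6: D_i=min(50*3^6,1060)=1060, bounds=[530,1060]
  i=7: D_i=min(50*3^7,1060)=1060, bounds=[530,1060]
  i=8: D_i=min(50*3^8,1060)=1060, bounds=[530,1060]
  i=9: D_i=min(50*3^9,1060)=1060, bounds=[530,1060]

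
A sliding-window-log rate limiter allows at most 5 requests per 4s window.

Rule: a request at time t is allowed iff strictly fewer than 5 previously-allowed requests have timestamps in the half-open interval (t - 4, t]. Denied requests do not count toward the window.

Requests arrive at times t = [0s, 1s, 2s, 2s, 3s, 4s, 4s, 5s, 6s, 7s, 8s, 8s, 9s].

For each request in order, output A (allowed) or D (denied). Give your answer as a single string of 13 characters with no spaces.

Answer: AAAAAADAAAAAA

Derivation:
Tracking allowed requests in the window:
  req#1 t=0s: ALLOW
  req#2 t=1s: ALLOW
  req#3 t=2s: ALLOW
  req#4 t=2s: ALLOW
  req#5 t=3s: ALLOW
  req#6 t=4s: ALLOW
  req#7 t=4s: DENY
  req#8 t=5s: ALLOW
  req#9 t=6s: ALLOW
  req#10 t=7s: ALLOW
  req#11 t=8s: ALLOW
  req#12 t=8s: ALLOW
  req#13 t=9s: ALLOW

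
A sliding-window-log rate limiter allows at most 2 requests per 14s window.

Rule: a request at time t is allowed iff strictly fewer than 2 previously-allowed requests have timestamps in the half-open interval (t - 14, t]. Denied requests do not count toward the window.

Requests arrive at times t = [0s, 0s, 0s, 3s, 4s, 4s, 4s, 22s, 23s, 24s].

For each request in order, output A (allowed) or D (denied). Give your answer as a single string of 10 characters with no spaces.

Answer: AADDDDDAAD

Derivation:
Tracking allowed requests in the window:
  req#1 t=0s: ALLOW
  req#2 t=0s: ALLOW
  req#3 t=0s: DENY
  req#4 t=3s: DENY
  req#5 t=4s: DENY
  req#6 t=4s: DENY
  req#7 t=4s: DENY
  req#8 t=22s: ALLOW
  req#9 t=23s: ALLOW
  req#10 t=24s: DENY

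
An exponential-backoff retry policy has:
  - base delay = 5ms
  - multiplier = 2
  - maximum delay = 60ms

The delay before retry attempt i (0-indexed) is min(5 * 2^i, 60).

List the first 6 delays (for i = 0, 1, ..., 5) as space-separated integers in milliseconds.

Answer: 5 10 20 40 60 60

Derivation:
Computing each delay:
  i=0: min(5*2^0, 60) = 5
  i=1: min(5*2^1, 60) = 10
  i=2: min(5*2^2, 60) = 20
  i=3: min(5*2^3, 60) = 40
  i=4: min(5*2^4, 60) = 60
  i=5: min(5*2^5, 60) = 60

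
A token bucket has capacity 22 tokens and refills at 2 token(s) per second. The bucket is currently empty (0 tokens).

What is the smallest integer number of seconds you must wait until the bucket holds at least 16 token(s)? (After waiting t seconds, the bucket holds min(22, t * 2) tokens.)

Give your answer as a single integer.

Answer: 8

Derivation:
Need t * 2 >= 16, so t >= 16/2.
Smallest integer t = ceil(16/2) = 8.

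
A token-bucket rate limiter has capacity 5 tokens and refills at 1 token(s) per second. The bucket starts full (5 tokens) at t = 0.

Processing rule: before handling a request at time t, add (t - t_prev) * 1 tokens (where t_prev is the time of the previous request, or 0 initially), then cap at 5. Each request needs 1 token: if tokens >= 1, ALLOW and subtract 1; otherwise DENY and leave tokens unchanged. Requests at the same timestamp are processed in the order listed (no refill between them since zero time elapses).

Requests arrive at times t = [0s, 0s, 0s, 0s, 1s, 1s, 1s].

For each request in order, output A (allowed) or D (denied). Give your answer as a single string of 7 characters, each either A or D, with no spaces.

Simulating step by step:
  req#1 t=0s: ALLOW
  req#2 t=0s: ALLOW
  req#3 t=0s: ALLOW
  req#4 t=0s: ALLOW
  req#5 t=1s: ALLOW
  req#6 t=1s: ALLOW
  req#7 t=1s: DENY

Answer: AAAAAAD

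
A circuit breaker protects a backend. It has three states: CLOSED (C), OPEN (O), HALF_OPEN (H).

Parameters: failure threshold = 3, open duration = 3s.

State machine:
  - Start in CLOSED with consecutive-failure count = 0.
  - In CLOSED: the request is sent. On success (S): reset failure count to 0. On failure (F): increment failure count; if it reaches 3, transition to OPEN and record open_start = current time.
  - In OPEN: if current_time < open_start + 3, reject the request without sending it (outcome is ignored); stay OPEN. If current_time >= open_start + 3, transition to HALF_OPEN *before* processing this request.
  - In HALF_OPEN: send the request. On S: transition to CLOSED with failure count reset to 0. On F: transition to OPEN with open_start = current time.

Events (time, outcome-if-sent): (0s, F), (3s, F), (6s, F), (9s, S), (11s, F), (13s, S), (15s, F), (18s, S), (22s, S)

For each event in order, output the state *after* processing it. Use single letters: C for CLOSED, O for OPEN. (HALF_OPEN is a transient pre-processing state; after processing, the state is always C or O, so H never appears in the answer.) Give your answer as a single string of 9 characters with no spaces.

State after each event:
  event#1 t=0s outcome=F: state=CLOSED
  event#2 t=3s outcome=F: state=CLOSED
  event#3 t=6s outcome=F: state=OPEN
  event#4 t=9s outcome=S: state=CLOSED
  event#5 t=11s outcome=F: state=CLOSED
  event#6 t=13s outcome=S: state=CLOSED
  event#7 t=15s outcome=F: state=CLOSED
  event#8 t=18s outcome=S: state=CLOSED
  event#9 t=22s outcome=S: state=CLOSED

Answer: CCOCCCCCC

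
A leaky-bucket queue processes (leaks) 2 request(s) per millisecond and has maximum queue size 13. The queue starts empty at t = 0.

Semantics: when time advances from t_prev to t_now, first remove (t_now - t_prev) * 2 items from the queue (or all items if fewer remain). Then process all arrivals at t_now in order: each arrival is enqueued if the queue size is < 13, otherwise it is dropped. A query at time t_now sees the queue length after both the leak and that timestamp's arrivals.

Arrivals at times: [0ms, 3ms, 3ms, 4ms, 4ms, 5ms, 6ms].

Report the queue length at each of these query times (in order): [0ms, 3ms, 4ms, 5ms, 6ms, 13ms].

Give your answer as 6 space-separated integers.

Answer: 1 2 2 1 1 0

Derivation:
Queue lengths at query times:
  query t=0ms: backlog = 1
  query t=3ms: backlog = 2
  query t=4ms: backlog = 2
  query t=5ms: backlog = 1
  query t=6ms: backlog = 1
  query t=13ms: backlog = 0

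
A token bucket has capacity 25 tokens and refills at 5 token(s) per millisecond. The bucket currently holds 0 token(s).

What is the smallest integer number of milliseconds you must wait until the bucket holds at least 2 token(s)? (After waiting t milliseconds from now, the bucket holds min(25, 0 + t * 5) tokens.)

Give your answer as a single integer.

Need 0 + t * 5 >= 2, so t >= 2/5.
Smallest integer t = ceil(2/5) = 1.

Answer: 1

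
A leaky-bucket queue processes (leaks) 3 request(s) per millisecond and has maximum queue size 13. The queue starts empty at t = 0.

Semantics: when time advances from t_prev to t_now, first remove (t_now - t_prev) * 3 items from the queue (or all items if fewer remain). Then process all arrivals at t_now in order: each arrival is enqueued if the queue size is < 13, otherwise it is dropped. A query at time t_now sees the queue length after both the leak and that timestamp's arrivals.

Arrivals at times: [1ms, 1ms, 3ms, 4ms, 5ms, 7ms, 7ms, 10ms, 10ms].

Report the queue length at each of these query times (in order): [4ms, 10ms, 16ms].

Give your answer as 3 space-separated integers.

Answer: 1 2 0

Derivation:
Queue lengths at query times:
  query t=4ms: backlog = 1
  query t=10ms: backlog = 2
  query t=16ms: backlog = 0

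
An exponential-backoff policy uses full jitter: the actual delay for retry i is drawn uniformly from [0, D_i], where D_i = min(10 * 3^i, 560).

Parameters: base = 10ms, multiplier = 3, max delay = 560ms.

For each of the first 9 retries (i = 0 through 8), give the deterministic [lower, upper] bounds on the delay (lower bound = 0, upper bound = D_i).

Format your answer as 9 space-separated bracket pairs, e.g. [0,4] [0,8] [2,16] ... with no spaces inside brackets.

Computing bounds per retry:
  i=0: D_i=min(10*3^0,560)=10, bounds=[0,10]
  i=1: D_i=min(10*3^1,560)=30, bounds=[0,30]
  i=2: D_i=min(10*3^2,560)=90, bounds=[0,90]
  i=3: D_i=min(10*3^3,560)=270, bounds=[0,270]
  i=4: D_i=min(10*3^4,560)=560, bounds=[0,560]
  i=5: D_i=min(10*3^5,560)=560, bounds=[0,560]
  i=6: D_i=min(10*3^6,560)=560, bounds=[0,560]
  i=7: D_i=min(10*3^7,560)=560, bounds=[0,560]
  i=8: D_i=min(10*3^8,560)=560, bounds=[0,560]

Answer: [0,10] [0,30] [0,90] [0,270] [0,560] [0,560] [0,560] [0,560] [0,560]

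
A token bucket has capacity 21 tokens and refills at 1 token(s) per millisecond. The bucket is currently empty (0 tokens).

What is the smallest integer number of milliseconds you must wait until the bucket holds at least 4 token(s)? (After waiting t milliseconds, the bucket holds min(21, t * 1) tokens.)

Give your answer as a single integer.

Need t * 1 >= 4, so t >= 4/1.
Smallest integer t = ceil(4/1) = 4.

Answer: 4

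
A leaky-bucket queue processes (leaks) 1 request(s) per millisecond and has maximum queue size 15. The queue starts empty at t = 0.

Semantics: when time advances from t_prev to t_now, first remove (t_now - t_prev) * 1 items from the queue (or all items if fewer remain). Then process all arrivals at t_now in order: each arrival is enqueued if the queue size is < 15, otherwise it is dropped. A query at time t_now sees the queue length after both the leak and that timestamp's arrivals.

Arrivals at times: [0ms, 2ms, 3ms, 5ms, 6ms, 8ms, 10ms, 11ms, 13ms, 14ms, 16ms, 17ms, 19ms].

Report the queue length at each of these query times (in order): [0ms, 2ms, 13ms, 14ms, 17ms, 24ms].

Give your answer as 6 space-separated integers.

Answer: 1 1 1 1 1 0

Derivation:
Queue lengths at query times:
  query t=0ms: backlog = 1
  query t=2ms: backlog = 1
  query t=13ms: backlog = 1
  query t=14ms: backlog = 1
  query t=17ms: backlog = 1
  query t=24ms: backlog = 0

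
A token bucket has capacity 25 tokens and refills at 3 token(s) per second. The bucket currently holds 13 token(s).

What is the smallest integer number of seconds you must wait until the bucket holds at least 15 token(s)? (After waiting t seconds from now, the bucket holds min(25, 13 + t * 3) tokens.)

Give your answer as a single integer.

Answer: 1

Derivation:
Need 13 + t * 3 >= 15, so t >= 2/3.
Smallest integer t = ceil(2/3) = 1.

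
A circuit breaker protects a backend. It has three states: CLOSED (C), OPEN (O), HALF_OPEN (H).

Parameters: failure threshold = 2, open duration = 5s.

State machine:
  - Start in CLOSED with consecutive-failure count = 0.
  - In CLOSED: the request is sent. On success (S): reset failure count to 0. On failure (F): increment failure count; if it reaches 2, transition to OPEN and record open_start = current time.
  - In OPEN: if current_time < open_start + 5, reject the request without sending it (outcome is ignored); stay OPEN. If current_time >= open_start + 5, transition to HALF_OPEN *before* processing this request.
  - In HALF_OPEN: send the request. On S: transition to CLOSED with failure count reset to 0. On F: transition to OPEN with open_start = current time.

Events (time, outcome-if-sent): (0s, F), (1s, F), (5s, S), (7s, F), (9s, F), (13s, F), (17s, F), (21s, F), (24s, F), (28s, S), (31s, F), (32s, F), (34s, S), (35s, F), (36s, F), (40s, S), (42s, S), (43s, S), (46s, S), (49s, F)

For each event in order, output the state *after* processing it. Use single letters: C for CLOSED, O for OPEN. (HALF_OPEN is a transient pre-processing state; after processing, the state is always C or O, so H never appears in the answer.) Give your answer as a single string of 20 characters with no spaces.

State after each event:
  event#1 t=0s outcome=F: state=CLOSED
  event#2 t=1s outcome=F: state=OPEN
  event#3 t=5s outcome=S: state=OPEN
  event#4 t=7s outcome=F: state=OPEN
  event#5 t=9s outcome=F: state=OPEN
  event#6 t=13s outcome=F: state=OPEN
  event#7 t=17s outcome=F: state=OPEN
  event#8 t=21s outcome=F: state=OPEN
  event#9 t=24s outcome=F: state=OPEN
  event#10 t=28s outcome=S: state=CLOSED
  event#11 t=31s outcome=F: state=CLOSED
  event#12 t=32s outcome=F: state=OPEN
  event#13 t=34s outcome=S: state=OPEN
  event#14 t=35s outcome=F: state=OPEN
  event#15 t=36s outcome=F: state=OPEN
  event#16 t=40s outcome=S: state=CLOSED
  event#17 t=42s outcome=S: state=CLOSED
  event#18 t=43s outcome=S: state=CLOSED
  event#19 t=46s outcome=S: state=CLOSED
  event#20 t=49s outcome=F: state=CLOSED

Answer: COOOOOOOOCCOOOOCCCCC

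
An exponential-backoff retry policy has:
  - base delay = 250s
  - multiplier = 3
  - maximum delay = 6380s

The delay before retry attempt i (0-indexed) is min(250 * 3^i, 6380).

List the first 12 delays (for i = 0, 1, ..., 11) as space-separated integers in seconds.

Answer: 250 750 2250 6380 6380 6380 6380 6380 6380 6380 6380 6380

Derivation:
Computing each delay:
  i=0: min(250*3^0, 6380) = 250
  i=1: min(250*3^1, 6380) = 750
  i=2: min(250*3^2, 6380) = 2250
  i=3: min(250*3^3, 6380) = 6380
  i=4: min(250*3^4, 6380) = 6380
  i=5: min(250*3^5, 6380) = 6380
  i=6: min(250*3^6, 6380) = 6380
  i=7: min(250*3^7, 6380) = 6380
  i=8: min(250*3^8, 6380) = 6380
  i=9: min(250*3^9, 6380) = 6380
  i=10: min(250*3^10, 6380) = 6380
  i=11: min(250*3^11, 6380) = 6380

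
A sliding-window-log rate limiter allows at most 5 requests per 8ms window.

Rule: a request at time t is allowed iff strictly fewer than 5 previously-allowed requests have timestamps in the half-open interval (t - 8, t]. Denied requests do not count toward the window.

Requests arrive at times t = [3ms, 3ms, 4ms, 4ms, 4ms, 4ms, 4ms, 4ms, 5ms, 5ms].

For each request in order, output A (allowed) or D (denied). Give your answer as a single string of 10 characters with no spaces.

Tracking allowed requests in the window:
  req#1 t=3ms: ALLOW
  req#2 t=3ms: ALLOW
  req#3 t=4ms: ALLOW
  req#4 t=4ms: ALLOW
  req#5 t=4ms: ALLOW
  req#6 t=4ms: DENY
  req#7 t=4ms: DENY
  req#8 t=4ms: DENY
  req#9 t=5ms: DENY
  req#10 t=5ms: DENY

Answer: AAAAADDDDD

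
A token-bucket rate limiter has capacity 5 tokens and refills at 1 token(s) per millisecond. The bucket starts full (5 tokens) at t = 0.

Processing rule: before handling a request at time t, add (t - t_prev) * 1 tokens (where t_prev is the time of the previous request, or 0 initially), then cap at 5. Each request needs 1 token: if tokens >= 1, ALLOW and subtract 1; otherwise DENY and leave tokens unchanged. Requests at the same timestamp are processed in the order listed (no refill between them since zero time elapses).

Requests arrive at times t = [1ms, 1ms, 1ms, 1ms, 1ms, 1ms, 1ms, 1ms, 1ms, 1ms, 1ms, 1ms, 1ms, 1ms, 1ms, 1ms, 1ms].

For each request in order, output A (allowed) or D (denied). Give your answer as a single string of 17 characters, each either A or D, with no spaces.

Answer: AAAAADDDDDDDDDDDD

Derivation:
Simulating step by step:
  req#1 t=1ms: ALLOW
  req#2 t=1ms: ALLOW
  req#3 t=1ms: ALLOW
  req#4 t=1ms: ALLOW
  req#5 t=1ms: ALLOW
  req#6 t=1ms: DENY
  req#7 t=1ms: DENY
  req#8 t=1ms: DENY
  req#9 t=1ms: DENY
  req#10 t=1ms: DENY
  req#11 t=1ms: DENY
  req#12 t=1ms: DENY
  req#13 t=1ms: DENY
  req#14 t=1ms: DENY
  req#15 t=1ms: DENY
  req#16 t=1ms: DENY
  req#17 t=1ms: DENY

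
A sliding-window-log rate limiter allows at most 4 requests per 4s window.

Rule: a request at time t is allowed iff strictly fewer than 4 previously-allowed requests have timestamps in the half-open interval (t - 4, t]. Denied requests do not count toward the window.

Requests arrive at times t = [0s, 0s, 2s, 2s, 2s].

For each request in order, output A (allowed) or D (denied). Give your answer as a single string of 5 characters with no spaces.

Tracking allowed requests in the window:
  req#1 t=0s: ALLOW
  req#2 t=0s: ALLOW
  req#3 t=2s: ALLOW
  req#4 t=2s: ALLOW
  req#5 t=2s: DENY

Answer: AAAAD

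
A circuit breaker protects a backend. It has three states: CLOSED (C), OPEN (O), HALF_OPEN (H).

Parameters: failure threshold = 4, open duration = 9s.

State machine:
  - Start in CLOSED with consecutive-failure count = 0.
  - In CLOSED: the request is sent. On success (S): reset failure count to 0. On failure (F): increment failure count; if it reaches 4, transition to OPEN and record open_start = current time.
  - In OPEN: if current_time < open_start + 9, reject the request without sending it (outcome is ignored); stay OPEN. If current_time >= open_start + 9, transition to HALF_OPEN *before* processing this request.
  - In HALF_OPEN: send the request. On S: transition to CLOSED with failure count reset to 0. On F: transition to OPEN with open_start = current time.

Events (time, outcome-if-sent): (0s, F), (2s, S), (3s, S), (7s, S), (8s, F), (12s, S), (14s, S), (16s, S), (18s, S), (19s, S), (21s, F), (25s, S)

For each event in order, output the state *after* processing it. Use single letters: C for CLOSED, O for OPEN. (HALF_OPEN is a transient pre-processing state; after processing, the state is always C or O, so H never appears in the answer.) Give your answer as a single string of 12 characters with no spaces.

State after each event:
  event#1 t=0s outcome=F: state=CLOSED
  event#2 t=2s outcome=S: state=CLOSED
  event#3 t=3s outcome=S: state=CLOSED
  event#4 t=7s outcome=S: state=CLOSED
  event#5 t=8s outcome=F: state=CLOSED
  event#6 t=12s outcome=S: state=CLOSED
  event#7 t=14s outcome=S: state=CLOSED
  event#8 t=16s outcome=S: state=CLOSED
  event#9 t=18s outcome=S: state=CLOSED
  event#10 t=19s outcome=S: state=CLOSED
  event#11 t=21s outcome=F: state=CLOSED
  event#12 t=25s outcome=S: state=CLOSED

Answer: CCCCCCCCCCCC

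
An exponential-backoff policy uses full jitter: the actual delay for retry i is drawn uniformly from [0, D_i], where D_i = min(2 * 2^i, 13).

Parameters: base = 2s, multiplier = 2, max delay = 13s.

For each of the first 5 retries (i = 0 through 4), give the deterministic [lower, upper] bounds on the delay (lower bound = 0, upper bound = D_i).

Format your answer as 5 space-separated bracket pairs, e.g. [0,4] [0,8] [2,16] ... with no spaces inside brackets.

Answer: [0,2] [0,4] [0,8] [0,13] [0,13]

Derivation:
Computing bounds per retry:
  i=0: D_i=min(2*2^0,13)=2, bounds=[0,2]
  i=1: D_i=min(2*2^1,13)=4, bounds=[0,4]
  i=2: D_i=min(2*2^2,13)=8, bounds=[0,8]
  i=3: D_i=min(2*2^3,13)=13, bounds=[0,13]
  i=4: D_i=min(2*2^4,13)=13, bounds=[0,13]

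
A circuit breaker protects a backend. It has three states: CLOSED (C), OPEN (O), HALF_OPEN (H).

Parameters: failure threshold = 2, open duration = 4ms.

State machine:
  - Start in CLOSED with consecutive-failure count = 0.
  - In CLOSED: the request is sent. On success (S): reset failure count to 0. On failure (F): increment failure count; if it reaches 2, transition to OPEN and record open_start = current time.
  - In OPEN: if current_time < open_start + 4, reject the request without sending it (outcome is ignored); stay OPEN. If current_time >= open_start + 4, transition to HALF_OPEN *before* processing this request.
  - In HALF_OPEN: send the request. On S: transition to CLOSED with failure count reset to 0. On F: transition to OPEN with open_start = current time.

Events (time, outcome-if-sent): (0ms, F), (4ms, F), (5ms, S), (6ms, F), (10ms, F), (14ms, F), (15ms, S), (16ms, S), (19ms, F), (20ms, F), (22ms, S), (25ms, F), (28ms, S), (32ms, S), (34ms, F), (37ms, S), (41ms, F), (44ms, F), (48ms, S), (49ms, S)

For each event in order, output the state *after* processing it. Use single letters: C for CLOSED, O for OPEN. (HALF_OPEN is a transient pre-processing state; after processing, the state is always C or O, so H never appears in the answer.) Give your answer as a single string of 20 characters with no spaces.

State after each event:
  event#1 t=0ms outcome=F: state=CLOSED
  event#2 t=4ms outcome=F: state=OPEN
  event#3 t=5ms outcome=S: state=OPEN
  event#4 t=6ms outcome=F: state=OPEN
  event#5 t=10ms outcome=F: state=OPEN
  event#6 t=14ms outcome=F: state=OPEN
  event#7 t=15ms outcome=S: state=OPEN
  event#8 t=16ms outcome=S: state=OPEN
  event#9 t=19ms outcome=F: state=OPEN
  event#10 t=20ms outcome=F: state=OPEN
  event#11 t=22ms outcome=S: state=OPEN
  event#12 t=25ms outcome=F: state=OPEN
  event#13 t=28ms outcome=S: state=OPEN
  event#14 t=32ms outcome=S: state=CLOSED
  event#15 t=34ms outcome=F: state=CLOSED
  event#16 t=37ms outcome=S: state=CLOSED
  event#17 t=41ms outcome=F: state=CLOSED
  event#18 t=44ms outcome=F: state=OPEN
  event#19 t=48ms outcome=S: state=CLOSED
  event#20 t=49ms outcome=S: state=CLOSED

Answer: COOOOOOOOOOOOCCCCOCC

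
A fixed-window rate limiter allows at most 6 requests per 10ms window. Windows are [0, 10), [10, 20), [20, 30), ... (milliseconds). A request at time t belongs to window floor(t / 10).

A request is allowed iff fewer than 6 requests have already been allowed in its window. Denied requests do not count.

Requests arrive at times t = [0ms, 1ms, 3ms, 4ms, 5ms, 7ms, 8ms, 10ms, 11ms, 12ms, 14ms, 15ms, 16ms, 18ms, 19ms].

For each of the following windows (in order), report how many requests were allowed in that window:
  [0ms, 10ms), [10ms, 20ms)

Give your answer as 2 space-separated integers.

Answer: 6 6

Derivation:
Processing requests:
  req#1 t=0ms (window 0): ALLOW
  req#2 t=1ms (window 0): ALLOW
  req#3 t=3ms (window 0): ALLOW
  req#4 t=4ms (window 0): ALLOW
  req#5 t=5ms (window 0): ALLOW
  req#6 t=7ms (window 0): ALLOW
  req#7 t=8ms (window 0): DENY
  req#8 t=10ms (window 1): ALLOW
  req#9 t=11ms (window 1): ALLOW
  req#10 t=12ms (window 1): ALLOW
  req#11 t=14ms (window 1): ALLOW
  req#12 t=15ms (window 1): ALLOW
  req#13 t=16ms (window 1): ALLOW
  req#14 t=18ms (window 1): DENY
  req#15 t=19ms (window 1): DENY

Allowed counts by window: 6 6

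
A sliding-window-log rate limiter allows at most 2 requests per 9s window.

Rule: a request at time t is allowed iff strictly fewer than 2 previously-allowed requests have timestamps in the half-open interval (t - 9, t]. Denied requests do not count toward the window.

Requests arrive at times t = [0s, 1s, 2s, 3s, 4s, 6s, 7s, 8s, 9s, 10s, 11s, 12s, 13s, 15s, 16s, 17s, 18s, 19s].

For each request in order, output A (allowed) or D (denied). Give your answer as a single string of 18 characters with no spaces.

Tracking allowed requests in the window:
  req#1 t=0s: ALLOW
  req#2 t=1s: ALLOW
  req#3 t=2s: DENY
  req#4 t=3s: DENY
  req#5 t=4s: DENY
  req#6 t=6s: DENY
  req#7 t=7s: DENY
  req#8 t=8s: DENY
  req#9 t=9s: ALLOW
  req#10 t=10s: ALLOW
  req#11 t=11s: DENY
  req#12 t=12s: DENY
  req#13 t=13s: DENY
  req#14 t=15s: DENY
  req#15 t=16s: DENY
  req#16 t=17s: DENY
  req#17 t=18s: ALLOW
  req#18 t=19s: ALLOW

Answer: AADDDDDDAADDDDDDAA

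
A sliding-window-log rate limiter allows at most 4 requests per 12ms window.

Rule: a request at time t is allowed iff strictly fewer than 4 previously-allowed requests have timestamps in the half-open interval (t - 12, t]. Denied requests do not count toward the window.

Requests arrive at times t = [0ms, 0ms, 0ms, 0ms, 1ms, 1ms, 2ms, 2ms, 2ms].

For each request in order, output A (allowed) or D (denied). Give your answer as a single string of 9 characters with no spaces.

Answer: AAAADDDDD

Derivation:
Tracking allowed requests in the window:
  req#1 t=0ms: ALLOW
  req#2 t=0ms: ALLOW
  req#3 t=0ms: ALLOW
  req#4 t=0ms: ALLOW
  req#5 t=1ms: DENY
  req#6 t=1ms: DENY
  req#7 t=2ms: DENY
  req#8 t=2ms: DENY
  req#9 t=2ms: DENY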